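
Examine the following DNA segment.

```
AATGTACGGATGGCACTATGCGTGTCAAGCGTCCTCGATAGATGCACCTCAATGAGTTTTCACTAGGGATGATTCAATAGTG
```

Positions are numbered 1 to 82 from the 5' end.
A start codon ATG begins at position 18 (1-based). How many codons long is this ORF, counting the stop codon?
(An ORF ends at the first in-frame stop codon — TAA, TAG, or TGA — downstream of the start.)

Codons from position 18: ATG (18–20), CGT (21–23), GTC (24–26), AAG (27–29), CGT (30–32), CCT (33–35), CGA (36–38), TAG (39–41).
TAG is the first in-frame stop; that's 8 codons including the stop.

8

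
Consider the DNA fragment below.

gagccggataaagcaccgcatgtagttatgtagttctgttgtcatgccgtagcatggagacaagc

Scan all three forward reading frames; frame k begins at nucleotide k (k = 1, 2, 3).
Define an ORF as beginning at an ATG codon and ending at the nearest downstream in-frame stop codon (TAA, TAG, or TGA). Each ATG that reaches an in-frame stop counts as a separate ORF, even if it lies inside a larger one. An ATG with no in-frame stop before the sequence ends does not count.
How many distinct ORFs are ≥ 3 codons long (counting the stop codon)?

1

Frame 1: GAG CCG GAT AAA GCA CCG CAT GTA GTT ATG TAG TTC TGT TGT CAT GCC GTA GCA TGG AGA CAA — ATG at 28, stop TAG at 31 → 6 nt.
Frame 2: AGC CGG ATA AAG CAC CGC ATG TAG TTA TGT AGT TCT GTT GTC ATG CCG TAG CAT GGA GAC AAG — ATG at 20, stop TAG at 23 → 6 nt; ATG at 44, stop TAG at 50 → 9 nt.
Frame 3: GCC GGA TAA AGC ACC GCA TGT AGT TAT GTA GTT CTG TTG TCA TGC CGT AGC ATG GAG ACA AGC — no ATG→stop ORF.
ORFs ≥ 3 codons: frame 2 44–52 (3 codons). Count = 1.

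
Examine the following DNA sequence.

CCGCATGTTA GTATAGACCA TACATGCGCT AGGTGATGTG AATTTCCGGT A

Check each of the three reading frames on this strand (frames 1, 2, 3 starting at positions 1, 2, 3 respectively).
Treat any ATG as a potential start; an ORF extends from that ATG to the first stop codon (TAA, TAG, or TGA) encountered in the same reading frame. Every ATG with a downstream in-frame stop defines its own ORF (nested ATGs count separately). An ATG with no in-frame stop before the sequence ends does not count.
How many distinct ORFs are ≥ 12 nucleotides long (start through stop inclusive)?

Frame 1: CCG CAT GTT AGT ATA GAC CAT ACA TGC GCT AGG TGA TGT GAA TTT CCG GTA — no ATG→stop ORF.
Frame 2: CGC ATG TTA GTA TAG ACC ATA CAT GCG CTA GGT GAT GTG AAT TTC CGG — ATG at 5, stop TAG at 14 → 12 nt.
Frame 3: GCA TGT TAG TAT AGA CCA TAC ATG CGC TAG GTG ATG TGA ATT TCC GGT — ATG at 24, stop TAG at 30 → 9 nt; ATG at 36, stop TGA at 39 → 6 nt.
ORFs ≥ 12 nucleotides: frame 2 5–16 (12 nucleotides). Count = 1.

1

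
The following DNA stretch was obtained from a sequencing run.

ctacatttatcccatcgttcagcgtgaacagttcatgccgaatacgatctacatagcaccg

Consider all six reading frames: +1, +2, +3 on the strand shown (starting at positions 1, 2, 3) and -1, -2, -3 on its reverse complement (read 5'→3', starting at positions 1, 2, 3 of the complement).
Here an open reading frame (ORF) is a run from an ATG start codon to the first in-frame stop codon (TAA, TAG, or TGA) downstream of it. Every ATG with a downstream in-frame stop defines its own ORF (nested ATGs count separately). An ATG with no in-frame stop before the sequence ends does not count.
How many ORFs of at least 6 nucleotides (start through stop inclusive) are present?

4

Reverse complement (5'→3'): CGGTGCTATGTAGATCGTATTCGGCATGAACTGTTCACGCTGAACGATGGGATAAATGTAG
Frame +1: CTA CAT TTA TCC CAT CGT TCA GCG TGA ACA GTT CAT GCC GAA TAC GAT CTA CAT AGC ACC — no ATG→stop ORF.
Frame +2: TAC ATT TAT CCC ATC GTT CAG CGT GAA CAG TTC ATG CCG AAT ACG ATC TAC ATA GCA CCG — no ATG→stop ORF.
Frame +3: ACA TTT ATC CCA TCG TTC AGC GTG AAC AGT TCA TGC CGA ATA CGA TCT ACA TAG CAC — no ATG→stop ORF.
Frame -1: CGG TGC TAT GTA GAT CGT ATT CGG CAT GAA CTG TTC ACG CTG AAC GAT GGG ATA AAT GTA — no ATG→stop ORF.
Frame -2: GGT GCT ATG TAG ATC GTA TTC GGC ATG AAC TGT TCA CGC TGA ACG ATG GGA TAA ATG TAG — ATG at 8, stop TAG at 11 → 6 nt; ATG at 26, stop TGA at 41 → 18 nt; ATG at 47, stop TAA at 53 → 9 nt; ATG at 56, stop TAG at 59 → 6 nt.
Frame -3: GTG CTA TGT AGA TCG TAT TCG GCA TGA ACT GTT CAC GCT GAA CGA TGG GAT AAA TGT — no ATG→stop ORF.
ORFs ≥ 6 nucleotides: frame -2 8–13 (6 nucleotides), frame -2 26–43 (18 nucleotides), frame -2 47–55 (9 nucleotides), frame -2 56–61 (6 nucleotides). Count = 4.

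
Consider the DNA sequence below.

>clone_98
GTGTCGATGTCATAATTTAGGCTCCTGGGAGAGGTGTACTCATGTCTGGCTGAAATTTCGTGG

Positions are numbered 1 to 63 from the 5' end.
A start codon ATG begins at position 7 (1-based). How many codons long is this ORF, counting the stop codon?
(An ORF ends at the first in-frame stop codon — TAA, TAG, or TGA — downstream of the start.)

Codons from position 7: ATG (7–9), TCA (10–12), TAA (13–15).
TAA is the first in-frame stop; that's 3 codons including the stop.

3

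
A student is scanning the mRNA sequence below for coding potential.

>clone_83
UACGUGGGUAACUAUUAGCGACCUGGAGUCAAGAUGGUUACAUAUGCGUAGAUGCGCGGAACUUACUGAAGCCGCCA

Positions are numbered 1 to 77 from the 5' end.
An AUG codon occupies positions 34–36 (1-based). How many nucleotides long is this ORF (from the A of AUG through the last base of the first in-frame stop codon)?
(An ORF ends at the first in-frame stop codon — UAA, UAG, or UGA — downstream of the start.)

18

Codons from position 34: AUG (34–36), GUU (37–39), ACA (40–42), UAU (43–45), GCG (46–48), UAG (49–51).
UAG is the first in-frame stop; ORF spans 34–51, 18 nucleotides.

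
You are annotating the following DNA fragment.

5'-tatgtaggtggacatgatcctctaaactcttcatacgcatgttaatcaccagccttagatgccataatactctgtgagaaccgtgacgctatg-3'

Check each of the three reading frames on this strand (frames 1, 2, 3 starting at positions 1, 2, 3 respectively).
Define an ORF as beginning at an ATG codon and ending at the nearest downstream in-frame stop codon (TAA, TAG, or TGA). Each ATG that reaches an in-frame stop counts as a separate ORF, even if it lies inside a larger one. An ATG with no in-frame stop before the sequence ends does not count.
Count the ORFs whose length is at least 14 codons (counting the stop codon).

0

Frame 1: TAT GTA GGT GGA CAT GAT CCT CTA AAC TCT TCA TAC GCA TGT TAA TCA CCA GCC TTA GAT GCC ATA ATA CTC TGT GAG AAC CGT GAC GCT ATG — no ATG→stop ORF.
Frame 2: ATG TAG GTG GAC ATG ATC CTC TAA ACT CTT CAT ACG CAT GTT AAT CAC CAG CCT TAG ATG CCA TAA TAC TCT GTG AGA ACC GTG ACG CTA — ATG at 2, stop TAG at 5 → 6 nt; ATG at 14, stop TAA at 23 → 12 nt; ATG at 59, stop TAA at 65 → 9 nt.
Frame 3: TGT AGG TGG ACA TGA TCC TCT AAA CTC TTC ATA CGC ATG TTA ATC ACC AGC CTT AGA TGC CAT AAT ACT CTG TGA GAA CCG TGA CGC TAT — ATG at 39, stop TGA at 75 → 39 nt.
No ORF reaches 14 codons. Count = 0.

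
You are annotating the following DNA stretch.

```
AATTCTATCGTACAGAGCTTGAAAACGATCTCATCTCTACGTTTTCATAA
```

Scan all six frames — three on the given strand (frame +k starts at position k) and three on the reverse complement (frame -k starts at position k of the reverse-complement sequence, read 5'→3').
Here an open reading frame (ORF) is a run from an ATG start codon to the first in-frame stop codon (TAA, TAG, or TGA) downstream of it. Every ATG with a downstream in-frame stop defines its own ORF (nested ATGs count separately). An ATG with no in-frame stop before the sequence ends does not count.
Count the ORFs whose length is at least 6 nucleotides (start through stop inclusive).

Reverse complement (5'→3'): TTATGAAAACGTAGAGATGAGATCGTTTTCAAGCTCTGTACGATAGAATT
Frame +1: AAT TCT ATC GTA CAG AGC TTG AAA ACG ATC TCA TCT CTA CGT TTT CAT — no ATG→stop ORF.
Frame +2: ATT CTA TCG TAC AGA GCT TGA AAA CGA TCT CAT CTC TAC GTT TTC ATA — no ATG→stop ORF.
Frame +3: TTC TAT CGT ACA GAG CTT GAA AAC GAT CTC ATC TCT ACG TTT TCA TAA — no ATG→stop ORF.
Frame -1: TTA TGA AAA CGT AGA GAT GAG ATC GTT TTC AAG CTC TGT ACG ATA GAA — no ATG→stop ORF.
Frame -2: TAT GAA AAC GTA GAG ATG AGA TCG TTT TCA AGC TCT GTA CGA TAG AAT — ATG at 17, stop TAG at 44 → 30 nt.
Frame -3: ATG AAA ACG TAG AGA TGA GAT CGT TTT CAA GCT CTG TAC GAT AGA ATT — ATG at 3, stop TAG at 12 → 12 nt.
ORFs ≥ 6 nucleotides: frame -2 17–46 (30 nucleotides), frame -3 3–14 (12 nucleotides). Count = 2.

2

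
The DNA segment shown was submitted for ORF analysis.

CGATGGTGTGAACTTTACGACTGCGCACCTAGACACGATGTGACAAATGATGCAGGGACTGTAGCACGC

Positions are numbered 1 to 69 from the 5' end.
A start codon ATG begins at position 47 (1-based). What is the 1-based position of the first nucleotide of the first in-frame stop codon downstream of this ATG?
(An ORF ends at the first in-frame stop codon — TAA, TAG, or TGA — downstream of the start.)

62

Codons from position 47: ATG (47–49), ATG (50–52), CAG (53–55), GGA (56–58), CTG (59–61), TAG (62–64).
TAG is a stop codon; it begins at position 62.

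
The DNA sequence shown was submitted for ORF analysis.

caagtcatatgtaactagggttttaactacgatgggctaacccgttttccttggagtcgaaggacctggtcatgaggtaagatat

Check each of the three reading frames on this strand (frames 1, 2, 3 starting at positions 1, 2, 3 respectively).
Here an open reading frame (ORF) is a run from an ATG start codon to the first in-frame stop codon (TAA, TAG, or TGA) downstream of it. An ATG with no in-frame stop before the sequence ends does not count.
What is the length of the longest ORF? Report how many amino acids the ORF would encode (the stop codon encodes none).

2

Frame 1: CAA GTC ATA TGT AAC TAG GGT TTT AAC TAC GAT GGG CTA ACC CGT TTT CCT TGG AGT CGA AGG ACC TGG TCA TGA GGT AAG ATA — no ATG→stop ORF.
Frame 2: AAG TCA TAT GTA ACT AGG GTT TTA ACT ACG ATG GGC TAA CCC GTT TTC CTT GGA GTC GAA GGA CCT GGT CAT GAG GTA AGA TAT — ATG at 32, stop TAA at 38 → 9 nt.
Frame 3: AGT CAT ATG TAA CTA GGG TTT TAA CTA CGA TGG GCT AAC CCG TTT TCC TTG GAG TCG AAG GAC CTG GTC ATG AGG TAA GAT — ATG at 9, stop TAA at 12 → 6 nt; ATG at 72, stop TAA at 78 → 9 nt.
Longest: frame 2, positions 32–40, 9 nt = 3 codons = 2 aa. → 2 amino acids.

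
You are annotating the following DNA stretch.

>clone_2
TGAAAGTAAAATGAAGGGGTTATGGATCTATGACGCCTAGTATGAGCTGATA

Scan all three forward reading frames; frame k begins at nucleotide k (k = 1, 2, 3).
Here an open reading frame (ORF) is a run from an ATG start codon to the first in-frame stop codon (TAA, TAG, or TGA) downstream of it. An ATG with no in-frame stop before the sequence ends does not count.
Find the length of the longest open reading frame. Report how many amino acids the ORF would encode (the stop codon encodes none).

Frame 1: TGA AAG TAA AAT GAA GGG GTT ATG GAT CTA TGA CGC CTA GTA TGA GCT GAT — ATG at 22, stop TGA at 31 → 12 nt.
Frame 2: GAA AGT AAA ATG AAG GGG TTA TGG ATC TAT GAC GCC TAG TAT GAG CTG ATA — ATG at 11, stop TAG at 38 → 30 nt.
Frame 3: AAA GTA AAA TGA AGG GGT TAT GGA TCT ATG ACG CCT AGT ATG AGC TGA — ATG at 30, stop TGA at 48 → 21 nt; ATG at 42, stop TGA at 48 → 9 nt.
Longest: frame 2, positions 11–40, 30 nt = 10 codons = 9 aa. → 9 amino acids.

9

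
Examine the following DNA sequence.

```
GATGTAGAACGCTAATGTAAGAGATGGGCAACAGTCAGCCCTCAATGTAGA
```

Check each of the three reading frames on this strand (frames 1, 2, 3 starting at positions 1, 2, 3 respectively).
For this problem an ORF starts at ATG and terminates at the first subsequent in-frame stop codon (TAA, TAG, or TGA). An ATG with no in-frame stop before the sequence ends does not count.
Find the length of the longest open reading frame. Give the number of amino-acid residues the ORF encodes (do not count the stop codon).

Frame 1: GAT GTA GAA CGC TAA TGT AAG AGA TGG GCA ACA GTC AGC CCT CAA TGT AGA — no ATG→stop ORF.
Frame 2: ATG TAG AAC GCT AAT GTA AGA GAT GGG CAA CAG TCA GCC CTC AAT GTA — ATG at 2, stop TAG at 5 → 6 nt.
Frame 3: TGT AGA ACG CTA ATG TAA GAG ATG GGC AAC AGT CAG CCC TCA ATG TAG — ATG at 15, stop TAA at 18 → 6 nt; ATG at 24, stop TAG at 48 → 27 nt; ATG at 45, stop TAG at 48 → 6 nt.
Longest: frame 3, positions 24–50, 27 nt = 9 codons = 8 aa. → 8 amino acids.

8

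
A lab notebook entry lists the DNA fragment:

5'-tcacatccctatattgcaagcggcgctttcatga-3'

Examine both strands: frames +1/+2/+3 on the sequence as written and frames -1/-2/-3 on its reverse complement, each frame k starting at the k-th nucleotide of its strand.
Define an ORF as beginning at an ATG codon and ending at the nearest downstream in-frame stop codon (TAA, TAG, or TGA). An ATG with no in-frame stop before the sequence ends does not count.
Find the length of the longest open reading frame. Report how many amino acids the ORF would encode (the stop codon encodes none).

7

Reverse complement (5'→3'): TCATGAAAGCGCCGCTTGCAATATAGGGATGTGA
Frame +1: TCA CAT CCC TAT ATT GCA AGC GGC GCT TTC ATG — no ATG→stop ORF.
Frame +2: CAC ATC CCT ATA TTG CAA GCG GCG CTT TCA TGA — no ATG→stop ORF.
Frame +3: ACA TCC CTA TAT TGC AAG CGG CGC TTT CAT — no ATG→stop ORF.
Frame -1: TCA TGA AAG CGC CGC TTG CAA TAT AGG GAT GTG — no ATG→stop ORF.
Frame -2: CAT GAA AGC GCC GCT TGC AAT ATA GGG ATG TGA — ATG at 29, stop TGA at 32 → 6 nt.
Frame -3: ATG AAA GCG CCG CTT GCA ATA TAG GGA TGT — ATG at 3, stop TAG at 24 → 24 nt.
Longest: frame -3, positions 3–26, 24 nt = 8 codons = 7 aa. → 7 amino acids.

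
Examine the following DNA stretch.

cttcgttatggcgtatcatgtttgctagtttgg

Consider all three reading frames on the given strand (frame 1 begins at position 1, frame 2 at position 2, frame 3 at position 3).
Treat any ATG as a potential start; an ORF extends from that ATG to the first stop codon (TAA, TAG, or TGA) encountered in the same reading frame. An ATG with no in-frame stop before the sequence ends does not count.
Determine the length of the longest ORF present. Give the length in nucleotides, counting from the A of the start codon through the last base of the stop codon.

21

Frame 1: CTT CGT TAT GGC GTA TCA TGT TTG CTA GTT TGG — no ATG→stop ORF.
Frame 2: TTC GTT ATG GCG TAT CAT GTT TGC TAG TTT — ATG at 8, stop TAG at 26 → 21 nt.
Frame 3: TCG TTA TGG CGT ATC ATG TTT GCT AGT TTG — no ATG→stop ORF.
Longest: frame 2, positions 8–28, 21 nt = 7 codons = 6 aa. → 21 nucleotides.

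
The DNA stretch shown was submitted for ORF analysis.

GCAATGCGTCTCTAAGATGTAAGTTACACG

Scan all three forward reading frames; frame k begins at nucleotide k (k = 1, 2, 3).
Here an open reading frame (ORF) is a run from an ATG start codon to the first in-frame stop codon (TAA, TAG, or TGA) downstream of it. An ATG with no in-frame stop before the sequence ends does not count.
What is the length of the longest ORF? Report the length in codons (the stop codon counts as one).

Frame 1: GCA ATG CGT CTC TAA GAT GTA AGT TAC ACG — ATG at 4, stop TAA at 13 → 12 nt.
Frame 2: CAA TGC GTC TCT AAG ATG TAA GTT ACA — ATG at 17, stop TAA at 20 → 6 nt.
Frame 3: AAT GCG TCT CTA AGA TGT AAG TTA CAC — no ATG→stop ORF.
Longest: frame 1, positions 4–15, 12 nt = 4 codons = 3 aa. → 4 codons.

4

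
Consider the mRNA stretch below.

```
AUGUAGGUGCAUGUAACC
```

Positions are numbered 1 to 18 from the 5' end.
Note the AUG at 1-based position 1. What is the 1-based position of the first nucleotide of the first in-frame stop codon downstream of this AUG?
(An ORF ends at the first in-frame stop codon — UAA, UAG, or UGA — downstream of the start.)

Codons from position 1: AUG (1–3), UAG (4–6).
UAG is a stop codon; it begins at position 4.

4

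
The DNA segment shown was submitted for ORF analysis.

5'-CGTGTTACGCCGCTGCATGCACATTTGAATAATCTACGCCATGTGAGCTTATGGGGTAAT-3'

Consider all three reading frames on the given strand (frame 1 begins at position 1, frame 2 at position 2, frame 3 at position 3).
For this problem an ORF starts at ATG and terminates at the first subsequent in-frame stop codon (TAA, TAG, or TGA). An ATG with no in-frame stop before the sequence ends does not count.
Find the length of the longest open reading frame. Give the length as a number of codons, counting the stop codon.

Frame 1: CGT GTT ACG CCG CTG CAT GCA CAT TTG AAT AAT CTA CGC CAT GTG AGC TTA TGG GGT AAT — no ATG→stop ORF.
Frame 2: GTG TTA CGC CGC TGC ATG CAC ATT TGA ATA ATC TAC GCC ATG TGA GCT TAT GGG GTA — ATG at 17, stop TGA at 26 → 12 nt; ATG at 41, stop TGA at 44 → 6 nt.
Frame 3: TGT TAC GCC GCT GCA TGC ACA TTT GAA TAA TCT ACG CCA TGT GAG CTT ATG GGG TAA — ATG at 51, stop TAA at 57 → 9 nt.
Longest: frame 2, positions 17–28, 12 nt = 4 codons = 3 aa. → 4 codons.

4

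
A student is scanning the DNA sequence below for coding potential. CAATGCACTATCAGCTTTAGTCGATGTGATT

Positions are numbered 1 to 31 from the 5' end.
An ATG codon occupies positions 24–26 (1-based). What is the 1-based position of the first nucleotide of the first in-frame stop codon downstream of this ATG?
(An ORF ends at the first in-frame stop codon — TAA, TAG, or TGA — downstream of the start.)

Codons from position 24: ATG (24–26), TGA (27–29).
TGA is a stop codon; it begins at position 27.

27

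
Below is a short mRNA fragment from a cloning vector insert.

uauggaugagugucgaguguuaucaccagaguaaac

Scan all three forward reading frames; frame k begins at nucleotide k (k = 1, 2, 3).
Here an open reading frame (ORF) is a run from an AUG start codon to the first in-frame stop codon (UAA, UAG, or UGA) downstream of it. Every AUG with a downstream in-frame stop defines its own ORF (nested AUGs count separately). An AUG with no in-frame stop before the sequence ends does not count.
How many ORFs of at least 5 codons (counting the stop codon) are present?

Frame 1: UAU GGA UGA GUG UCG AGU GUU AUC ACC AGA GUA AAC — no AUG→stop ORF.
Frame 2: AUG GAU GAG UGU CGA GUG UUA UCA CCA GAG UAA — AUG at 2, stop UAA at 32 → 33 nt.
Frame 3: UGG AUG AGU GUC GAG UGU UAU CAC CAG AGU AAA — no AUG→stop ORF.
ORFs ≥ 5 codons: frame 2 2–34 (11 codons). Count = 1.

1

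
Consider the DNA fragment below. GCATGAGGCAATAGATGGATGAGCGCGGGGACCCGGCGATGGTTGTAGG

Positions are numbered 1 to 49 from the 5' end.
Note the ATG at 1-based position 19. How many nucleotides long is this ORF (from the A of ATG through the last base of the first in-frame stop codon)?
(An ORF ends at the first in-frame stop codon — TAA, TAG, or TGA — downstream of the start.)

Codons from position 19: ATG (19–21), AGC (22–24), GCG (25–27), GGG (28–30), ACC (31–33), CGG (34–36), CGA (37–39), TGG (40–42), TTG (43–45), TAG (46–48).
TAG is the first in-frame stop; ORF spans 19–48, 30 nucleotides.

30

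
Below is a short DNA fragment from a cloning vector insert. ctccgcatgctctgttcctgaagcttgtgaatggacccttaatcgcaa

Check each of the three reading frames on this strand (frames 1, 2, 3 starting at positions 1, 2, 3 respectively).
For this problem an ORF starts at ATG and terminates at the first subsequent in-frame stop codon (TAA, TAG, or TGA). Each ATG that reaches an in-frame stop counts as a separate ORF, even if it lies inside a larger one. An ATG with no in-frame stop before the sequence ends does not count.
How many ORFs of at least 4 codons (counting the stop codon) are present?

2

Frame 1: CTC CGC ATG CTC TGT TCC TGA AGC TTG TGA ATG GAC CCT TAA TCG CAA — ATG at 7, stop TGA at 19 → 15 nt; ATG at 31, stop TAA at 40 → 12 nt.
Frame 2: TCC GCA TGC TCT GTT CCT GAA GCT TGT GAA TGG ACC CTT AAT CGC — no ATG→stop ORF.
Frame 3: CCG CAT GCT CTG TTC CTG AAG CTT GTG AAT GGA CCC TTA ATC GCA — no ATG→stop ORF.
ORFs ≥ 4 codons: frame 1 7–21 (5 codons), frame 1 31–42 (4 codons). Count = 2.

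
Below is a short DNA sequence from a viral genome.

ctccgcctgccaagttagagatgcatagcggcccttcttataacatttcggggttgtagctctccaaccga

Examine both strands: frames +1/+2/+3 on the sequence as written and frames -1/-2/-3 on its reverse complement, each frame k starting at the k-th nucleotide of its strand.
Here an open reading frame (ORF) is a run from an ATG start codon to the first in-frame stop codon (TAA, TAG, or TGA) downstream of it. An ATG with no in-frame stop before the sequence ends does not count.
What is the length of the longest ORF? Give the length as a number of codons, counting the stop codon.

Reverse complement (5'→3'): TCGGTTGGAGAGCTACAACCCCGAAATGTTATAAGAAGGGCCGCTATGCATCTCTAACTTGGCAGGCGGAG
Frame +1: CTC CGC CTG CCA AGT TAG AGA TGC ATA GCG GCC CTT CTT ATA ACA TTT CGG GGT TGT AGC TCT CCA ACC — no ATG→stop ORF.
Frame +2: TCC GCC TGC CAA GTT AGA GAT GCA TAG CGG CCC TTC TTA TAA CAT TTC GGG GTT GTA GCT CTC CAA CCG — no ATG→stop ORF.
Frame +3: CCG CCT GCC AAG TTA GAG ATG CAT AGC GGC CCT TCT TAT AAC ATT TCG GGG TTG TAG CTC TCC AAC CGA — ATG at 21, stop TAG at 57 → 39 nt.
Frame -1: TCG GTT GGA GAG CTA CAA CCC CGA AAT GTT ATA AGA AGG GCC GCT ATG CAT CTC TAA CTT GGC AGG CGG — ATG at 46, stop TAA at 55 → 12 nt.
Frame -2: CGG TTG GAG AGC TAC AAC CCC GAA ATG TTA TAA GAA GGG CCG CTA TGC ATC TCT AAC TTG GCA GGC GGA — ATG at 26, stop TAA at 32 → 9 nt.
Frame -3: GGT TGG AGA GCT ACA ACC CCG AAA TGT TAT AAG AAG GGC CGC TAT GCA TCT CTA ACT TGG CAG GCG GAG — no ATG→stop ORF.
Longest: frame +3, positions 21–59, 39 nt = 13 codons = 12 aa. → 13 codons.

13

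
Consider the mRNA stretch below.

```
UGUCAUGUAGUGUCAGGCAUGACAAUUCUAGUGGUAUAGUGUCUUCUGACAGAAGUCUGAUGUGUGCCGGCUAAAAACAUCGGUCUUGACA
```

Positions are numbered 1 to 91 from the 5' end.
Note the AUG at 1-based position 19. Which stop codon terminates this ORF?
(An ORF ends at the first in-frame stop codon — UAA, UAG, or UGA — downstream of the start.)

UAG

Codons from position 19: AUG (19–21), ACA (22–24), AUU (25–27), CUA (28–30), GUG (31–33), GUA (34–36), UAG (37–39).
The first in-frame stop codon is UAG.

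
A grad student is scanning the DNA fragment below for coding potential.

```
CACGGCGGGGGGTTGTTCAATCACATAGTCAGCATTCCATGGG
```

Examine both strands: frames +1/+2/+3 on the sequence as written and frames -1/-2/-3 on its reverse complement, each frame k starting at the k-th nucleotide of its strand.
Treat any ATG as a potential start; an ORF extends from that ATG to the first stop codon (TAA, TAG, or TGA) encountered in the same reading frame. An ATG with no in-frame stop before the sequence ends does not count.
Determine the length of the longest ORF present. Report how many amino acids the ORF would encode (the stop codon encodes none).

4

Reverse complement (5'→3'): CCCATGGAATGCTGACTATGTGATTGAACAACCCCCCGCCGTG
Frame +1: CAC GGC GGG GGG TTG TTC AAT CAC ATA GTC AGC ATT CCA TGG — no ATG→stop ORF.
Frame +2: ACG GCG GGG GGT TGT TCA ATC ACA TAG TCA GCA TTC CAT GGG — no ATG→stop ORF.
Frame +3: CGG CGG GGG GTT GTT CAA TCA CAT AGT CAG CAT TCC ATG — no ATG→stop ORF.
Frame -1: CCC ATG GAA TGC TGA CTA TGT GAT TGA ACA ACC CCC CGC CGT — ATG at 4, stop TGA at 13 → 12 nt.
Frame -2: CCA TGG AAT GCT GAC TAT GTG ATT GAA CAA CCC CCC GCC GTG — no ATG→stop ORF.
Frame -3: CAT GGA ATG CTG ACT ATG TGA TTG AAC AAC CCC CCG CCG — ATG at 9, stop TGA at 21 → 15 nt; ATG at 18, stop TGA at 21 → 6 nt.
Longest: frame -3, positions 9–23, 15 nt = 5 codons = 4 aa. → 4 amino acids.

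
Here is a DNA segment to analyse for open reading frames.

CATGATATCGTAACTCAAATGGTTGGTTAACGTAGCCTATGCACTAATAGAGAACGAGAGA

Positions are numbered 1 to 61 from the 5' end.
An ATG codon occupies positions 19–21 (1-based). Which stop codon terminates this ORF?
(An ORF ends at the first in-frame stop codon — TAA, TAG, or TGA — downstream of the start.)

TAA

Codons from position 19: ATG (19–21), GTT (22–24), GGT (25–27), TAA (28–30).
The first in-frame stop codon is TAA.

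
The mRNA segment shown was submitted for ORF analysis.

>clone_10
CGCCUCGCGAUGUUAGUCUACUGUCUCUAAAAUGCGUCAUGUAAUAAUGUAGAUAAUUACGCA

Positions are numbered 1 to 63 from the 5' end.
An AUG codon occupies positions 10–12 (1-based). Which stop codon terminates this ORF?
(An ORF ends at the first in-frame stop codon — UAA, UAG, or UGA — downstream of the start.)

UAA

Codons from position 10: AUG (10–12), UUA (13–15), GUC (16–18), UAC (19–21), UGU (22–24), CUC (25–27), UAA (28–30).
The first in-frame stop codon is UAA.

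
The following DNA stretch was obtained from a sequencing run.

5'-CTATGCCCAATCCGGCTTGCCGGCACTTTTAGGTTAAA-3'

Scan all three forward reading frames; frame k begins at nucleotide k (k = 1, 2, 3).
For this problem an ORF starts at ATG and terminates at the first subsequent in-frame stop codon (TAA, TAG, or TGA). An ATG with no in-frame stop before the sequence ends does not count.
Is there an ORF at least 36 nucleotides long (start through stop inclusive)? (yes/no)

no

Frame 1: CTA TGC CCA ATC CGG CTT GCC GGC ACT TTT AGG TTA — no ATG→stop ORF.
Frame 2: TAT GCC CAA TCC GGC TTG CCG GCA CTT TTA GGT TAA — no ATG→stop ORF.
Frame 3: ATG CCC AAT CCG GCT TGC CGG CAC TTT TAG GTT AAA — ATG at 3, stop TAG at 30 → 30 nt.
Largest ORF found is 30 nucleotides < 36, so no.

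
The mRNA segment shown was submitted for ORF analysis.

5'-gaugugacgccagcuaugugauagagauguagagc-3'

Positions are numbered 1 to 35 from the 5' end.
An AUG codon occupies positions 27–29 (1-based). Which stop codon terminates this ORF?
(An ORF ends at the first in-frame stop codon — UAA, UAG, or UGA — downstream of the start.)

Codons from position 27: AUG (27–29), UAG (30–32).
The first in-frame stop codon is UAG.

UAG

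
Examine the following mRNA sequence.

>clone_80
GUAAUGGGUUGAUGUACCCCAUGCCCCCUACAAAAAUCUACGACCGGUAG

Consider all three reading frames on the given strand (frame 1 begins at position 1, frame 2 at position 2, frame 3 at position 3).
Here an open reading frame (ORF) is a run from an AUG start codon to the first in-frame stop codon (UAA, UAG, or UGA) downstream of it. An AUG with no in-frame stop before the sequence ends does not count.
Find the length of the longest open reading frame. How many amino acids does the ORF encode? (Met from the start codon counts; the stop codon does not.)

Frame 1: GUA AUG GGU UGA UGU ACC CCA UGC CCC CUA CAA AAA UCU ACG ACC GGU — AUG at 4, stop UGA at 10 → 9 nt.
Frame 2: UAA UGG GUU GAU GUA CCC CAU GCC CCC UAC AAA AAU CUA CGA CCG GUA — no AUG→stop ORF.
Frame 3: AAU GGG UUG AUG UAC CCC AUG CCC CCU ACA AAA AUC UAC GAC CGG UAG — AUG at 12, stop UAG at 48 → 39 nt; AUG at 21, stop UAG at 48 → 30 nt.
Longest: frame 3, positions 12–50, 39 nt = 13 codons = 12 aa. → 12 amino acids.

12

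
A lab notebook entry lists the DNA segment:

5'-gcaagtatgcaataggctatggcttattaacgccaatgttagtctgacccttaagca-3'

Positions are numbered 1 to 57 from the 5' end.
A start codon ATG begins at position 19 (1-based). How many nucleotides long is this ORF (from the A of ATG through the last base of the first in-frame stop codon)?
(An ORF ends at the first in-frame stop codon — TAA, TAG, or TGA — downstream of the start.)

Codons from position 19: ATG (19–21), GCT (22–24), TAT (25–27), TAA (28–30).
TAA is the first in-frame stop; ORF spans 19–30, 12 nucleotides.

12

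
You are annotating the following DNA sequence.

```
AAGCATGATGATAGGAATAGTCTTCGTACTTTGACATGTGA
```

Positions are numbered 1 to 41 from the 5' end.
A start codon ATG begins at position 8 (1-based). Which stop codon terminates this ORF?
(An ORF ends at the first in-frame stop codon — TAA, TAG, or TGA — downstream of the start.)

TGA

Codons from position 8: ATG (8–10), ATA (11–13), GGA (14–16), ATA (17–19), GTC (20–22), TTC (23–25), GTA (26–28), CTT (29–31), TGA (32–34).
The first in-frame stop codon is TGA.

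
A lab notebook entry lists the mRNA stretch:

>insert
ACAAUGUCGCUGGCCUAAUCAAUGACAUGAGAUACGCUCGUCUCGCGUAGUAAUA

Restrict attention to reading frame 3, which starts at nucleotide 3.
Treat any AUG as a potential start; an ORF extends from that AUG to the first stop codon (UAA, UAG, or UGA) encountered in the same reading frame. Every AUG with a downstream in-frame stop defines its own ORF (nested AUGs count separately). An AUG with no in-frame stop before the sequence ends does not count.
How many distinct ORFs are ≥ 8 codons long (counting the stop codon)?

Frame 3: AAU GUC GCU GGC CUA AUC AAU GAC AUG AGA UAC GCU CGU CUC GCG UAG UAA — AUG at 27, stop UAG at 48 → 24 nt.
ORFs ≥ 8 codons: frame 3 27–50 (8 codons). Count = 1.

1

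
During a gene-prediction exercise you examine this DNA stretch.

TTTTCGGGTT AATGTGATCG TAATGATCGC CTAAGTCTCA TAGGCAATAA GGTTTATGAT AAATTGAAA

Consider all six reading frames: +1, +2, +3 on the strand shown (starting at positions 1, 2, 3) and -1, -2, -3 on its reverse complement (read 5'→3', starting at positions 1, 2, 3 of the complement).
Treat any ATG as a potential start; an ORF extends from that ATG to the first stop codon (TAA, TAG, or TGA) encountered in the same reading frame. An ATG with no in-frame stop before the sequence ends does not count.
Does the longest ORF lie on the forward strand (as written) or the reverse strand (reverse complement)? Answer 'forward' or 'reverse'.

Reverse complement (5'→3'): TTTCAATTTATCATAAACCTTATTGCCTATGAGACTTAGGCGATCATTACGATCACATTAACCCGAAAA
Frame +1: TTT TCG GGT TAA TGT GAT CGT AAT GAT CGC CTA AGT CTC ATA GGC AAT AAG GTT TAT GAT AAA TTG AAA — no ATG→stop ORF.
Frame +2: TTT CGG GTT AAT GTG ATC GTA ATG ATC GCC TAA GTC TCA TAG GCA ATA AGG TTT ATG ATA AAT TGA — ATG at 23, stop TAA at 32 → 12 nt; ATG at 56, stop TGA at 65 → 12 nt.
Frame +3: TTC GGG TTA ATG TGA TCG TAA TGA TCG CCT AAG TCT CAT AGG CAA TAA GGT TTA TGA TAA ATT GAA — ATG at 12, stop TGA at 15 → 6 nt.
Frame -1: TTT CAA TTT ATC ATA AAC CTT ATT GCC TAT GAG ACT TAG GCG ATC ATT ACG ATC ACA TTA ACC CGA AAA — no ATG→stop ORF.
Frame -2: TTC AAT TTA TCA TAA ACC TTA TTG CCT ATG AGA CTT AGG CGA TCA TTA CGA TCA CAT TAA CCC GAA — ATG at 29, stop TAA at 59 → 33 nt.
Frame -3: TCA ATT TAT CAT AAA CCT TAT TGC CTA TGA GAC TTA GGC GAT CAT TAC GAT CAC ATT AAC CCG AAA — no ATG→stop ORF.
Forward-strand max 12 nt; reverse-strand max 33 nt. The reverse strand has the longer ORF.

reverse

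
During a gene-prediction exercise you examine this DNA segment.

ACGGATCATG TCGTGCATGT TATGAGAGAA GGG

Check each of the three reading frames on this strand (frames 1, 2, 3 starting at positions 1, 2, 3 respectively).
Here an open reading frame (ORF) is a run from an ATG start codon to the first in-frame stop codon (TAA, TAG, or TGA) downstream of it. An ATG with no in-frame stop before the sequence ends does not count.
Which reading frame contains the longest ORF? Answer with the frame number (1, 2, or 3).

2

Frame 1: ACG GAT CAT GTC GTG CAT GTT ATG AGA GAA GGG — no ATG→stop ORF.
Frame 2: CGG ATC ATG TCG TGC ATG TTA TGA GAG AAG — ATG at 8, stop TGA at 23 → 18 nt; ATG at 17, stop TGA at 23 → 9 nt.
Frame 3: GGA TCA TGT CGT GCA TGT TAT GAG AGA AGG — no ATG→stop ORF.
Longest ORF is 18 nt in frame 2 (positions 8–25).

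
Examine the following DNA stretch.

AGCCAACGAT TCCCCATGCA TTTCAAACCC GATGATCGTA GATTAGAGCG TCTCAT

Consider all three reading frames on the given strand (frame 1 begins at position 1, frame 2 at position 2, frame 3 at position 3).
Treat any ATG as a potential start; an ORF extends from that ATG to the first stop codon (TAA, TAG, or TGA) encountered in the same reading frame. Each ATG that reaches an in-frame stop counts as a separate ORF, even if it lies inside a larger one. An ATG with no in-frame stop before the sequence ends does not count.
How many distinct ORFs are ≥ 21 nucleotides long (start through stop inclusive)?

0

Frame 1: AGC CAA CGA TTC CCC ATG CAT TTC AAA CCC GAT GAT CGT AGA TTA GAG CGT CTC — no ATG→stop ORF.
Frame 2: GCC AAC GAT TCC CCA TGC ATT TCA AAC CCG ATG ATC GTA GAT TAG AGC GTC TCA — ATG at 32, stop TAG at 44 → 15 nt.
Frame 3: CCA ACG ATT CCC CAT GCA TTT CAA ACC CGA TGA TCG TAG ATT AGA GCG TCT CAT — no ATG→stop ORF.
No ORF reaches 21 nucleotides. Count = 0.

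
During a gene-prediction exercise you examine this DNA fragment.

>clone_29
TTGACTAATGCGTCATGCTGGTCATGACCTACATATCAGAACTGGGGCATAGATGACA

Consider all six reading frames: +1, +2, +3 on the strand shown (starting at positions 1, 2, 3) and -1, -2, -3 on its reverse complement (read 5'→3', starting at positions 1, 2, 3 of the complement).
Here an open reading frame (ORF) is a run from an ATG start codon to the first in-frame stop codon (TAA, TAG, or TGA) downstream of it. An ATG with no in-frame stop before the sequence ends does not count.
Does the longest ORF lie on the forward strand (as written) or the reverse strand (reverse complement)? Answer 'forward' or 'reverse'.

Reverse complement (5'→3'): TGTCATCTATGCCCCAGTTCTGATATGTAGGTCATGACCAGCATGACGCATTAGTCAA
Frame +1: TTG ACT AAT GCG TCA TGC TGG TCA TGA CCT ACA TAT CAG AAC TGG GGC ATA GAT GAC — no ATG→stop ORF.
Frame +2: TGA CTA ATG CGT CAT GCT GGT CAT GAC CTA CAT ATC AGA ACT GGG GCA TAG ATG ACA — ATG at 8, stop TAG at 50 → 45 nt.
Frame +3: GAC TAA TGC GTC ATG CTG GTC ATG ACC TAC ATA TCA GAA CTG GGG CAT AGA TGA — ATG at 15, stop TGA at 54 → 42 nt; ATG at 24, stop TGA at 54 → 33 nt.
Frame -1: TGT CAT CTA TGC CCC AGT TCT GAT ATG TAG GTC ATG ACC AGC ATG ACG CAT TAG TCA — ATG at 25, stop TAG at 28 → 6 nt; ATG at 34, stop TAG at 52 → 21 nt; ATG at 43, stop TAG at 52 → 12 nt.
Frame -2: GTC ATC TAT GCC CCA GTT CTG ATA TGT AGG TCA TGA CCA GCA TGA CGC ATT AGT CAA — no ATG→stop ORF.
Frame -3: TCA TCT ATG CCC CAG TTC TGA TAT GTA GGT CAT GAC CAG CAT GAC GCA TTA GTC — ATG at 9, stop TGA at 21 → 15 nt.
Forward-strand max 45 nt; reverse-strand max 21 nt. The forward strand has the longer ORF.

forward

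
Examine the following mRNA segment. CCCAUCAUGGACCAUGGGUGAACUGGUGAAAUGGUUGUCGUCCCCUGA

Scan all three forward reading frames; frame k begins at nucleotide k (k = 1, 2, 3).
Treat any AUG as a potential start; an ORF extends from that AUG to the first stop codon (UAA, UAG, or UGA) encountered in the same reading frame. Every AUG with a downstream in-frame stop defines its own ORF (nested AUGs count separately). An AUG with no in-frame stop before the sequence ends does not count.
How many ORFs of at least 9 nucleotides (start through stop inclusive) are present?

2

Frame 1: CCC AUC AUG GAC CAU GGG UGA ACU GGU GAA AUG GUU GUC GUC CCC UGA — AUG at 7, stop UGA at 19 → 15 nt; AUG at 31, stop UGA at 46 → 18 nt.
Frame 2: CCA UCA UGG ACC AUG GGU GAA CUG GUG AAA UGG UUG UCG UCC CCU — no AUG→stop ORF.
Frame 3: CAU CAU GGA CCA UGG GUG AAC UGG UGA AAU GGU UGU CGU CCC CUG — no AUG→stop ORF.
ORFs ≥ 9 nucleotides: frame 1 7–21 (15 nucleotides), frame 1 31–48 (18 nucleotides). Count = 2.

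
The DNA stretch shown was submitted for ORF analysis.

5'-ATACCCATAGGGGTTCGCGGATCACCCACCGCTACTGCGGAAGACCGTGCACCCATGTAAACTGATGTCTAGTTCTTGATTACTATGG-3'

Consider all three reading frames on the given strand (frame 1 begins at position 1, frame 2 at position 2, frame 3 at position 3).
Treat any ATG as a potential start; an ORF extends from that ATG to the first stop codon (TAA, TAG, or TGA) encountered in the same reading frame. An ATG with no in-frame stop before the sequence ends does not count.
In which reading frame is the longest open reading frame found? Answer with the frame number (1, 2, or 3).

2

Frame 1: ATA CCC ATA GGG GTT CGC GGA TCA CCC ACC GCT ACT GCG GAA GAC CGT GCA CCC ATG TAA ACT GAT GTC TAG TTC TTG ATT ACT ATG — ATG at 55, stop TAA at 58 → 6 nt.
Frame 2: TAC CCA TAG GGG TTC GCG GAT CAC CCA CCG CTA CTG CGG AAG ACC GTG CAC CCA TGT AAA CTG ATG TCT AGT TCT TGA TTA CTA TGG — ATG at 65, stop TGA at 77 → 15 nt.
Frame 3: ACC CAT AGG GGT TCG CGG ATC ACC CAC CGC TAC TGC GGA AGA CCG TGC ACC CAT GTA AAC TGA TGT CTA GTT CTT GAT TAC TAT — no ATG→stop ORF.
Longest ORF is 15 nt in frame 2 (positions 65–79).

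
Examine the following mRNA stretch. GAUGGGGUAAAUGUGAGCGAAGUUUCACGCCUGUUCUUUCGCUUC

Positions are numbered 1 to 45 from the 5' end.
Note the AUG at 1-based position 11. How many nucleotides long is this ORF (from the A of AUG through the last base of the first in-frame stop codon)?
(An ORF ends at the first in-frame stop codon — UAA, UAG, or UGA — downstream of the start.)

Codons from position 11: AUG (11–13), UGA (14–16).
UGA is the first in-frame stop; ORF spans 11–16, 6 nucleotides.

6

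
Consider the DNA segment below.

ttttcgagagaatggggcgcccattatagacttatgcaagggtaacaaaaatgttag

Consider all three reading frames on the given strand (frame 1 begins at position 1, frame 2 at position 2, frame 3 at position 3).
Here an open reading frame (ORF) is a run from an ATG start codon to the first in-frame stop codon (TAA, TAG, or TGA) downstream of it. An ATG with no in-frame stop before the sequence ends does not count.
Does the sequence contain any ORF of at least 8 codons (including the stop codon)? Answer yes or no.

Frame 1: TTT TCG AGA GAA TGG GGC GCC CAT TAT AGA CTT ATG CAA GGG TAA CAA AAA TGT TAG — ATG at 34, stop TAA at 43 → 12 nt.
Frame 2: TTT CGA GAG AAT GGG GCG CCC ATT ATA GAC TTA TGC AAG GGT AAC AAA AAT GTT — no ATG→stop ORF.
Frame 3: TTC GAG AGA ATG GGG CGC CCA TTA TAG ACT TAT GCA AGG GTA ACA AAA ATG TTA — ATG at 12, stop TAG at 27 → 18 nt.
Largest ORF found is 6 codons < 8, so no.

no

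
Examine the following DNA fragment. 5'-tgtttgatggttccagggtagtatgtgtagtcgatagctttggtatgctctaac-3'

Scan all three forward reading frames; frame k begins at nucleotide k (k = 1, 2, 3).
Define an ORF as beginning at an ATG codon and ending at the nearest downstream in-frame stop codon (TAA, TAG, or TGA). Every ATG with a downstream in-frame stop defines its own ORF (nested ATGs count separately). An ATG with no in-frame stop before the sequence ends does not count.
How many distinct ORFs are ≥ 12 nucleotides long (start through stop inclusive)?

2

Frame 1: TGT TTG ATG GTT CCA GGG TAG TAT GTG TAG TCG ATA GCT TTG GTA TGC TCT AAC — ATG at 7, stop TAG at 19 → 15 nt.
Frame 2: GTT TGA TGG TTC CAG GGT AGT ATG TGT AGT CGA TAG CTT TGG TAT GCT CTA — ATG at 23, stop TAG at 35 → 15 nt.
Frame 3: TTT GAT GGT TCC AGG GTA GTA TGT GTA GTC GAT AGC TTT GGT ATG CTC TAA — ATG at 45, stop TAA at 51 → 9 nt.
ORFs ≥ 12 nucleotides: frame 1 7–21 (15 nucleotides), frame 2 23–37 (15 nucleotides). Count = 2.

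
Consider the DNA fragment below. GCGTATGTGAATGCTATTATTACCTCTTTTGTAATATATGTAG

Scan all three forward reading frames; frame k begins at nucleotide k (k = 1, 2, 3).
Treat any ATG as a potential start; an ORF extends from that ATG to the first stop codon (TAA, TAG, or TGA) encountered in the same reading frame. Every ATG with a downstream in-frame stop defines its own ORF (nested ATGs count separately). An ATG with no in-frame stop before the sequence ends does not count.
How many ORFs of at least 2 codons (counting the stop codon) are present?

3

Frame 1: GCG TAT GTG AAT GCT ATT ATT ACC TCT TTT GTA ATA TAT GTA — no ATG→stop ORF.
Frame 2: CGT ATG TGA ATG CTA TTA TTA CCT CTT TTG TAA TAT ATG TAG — ATG at 5, stop TGA at 8 → 6 nt; ATG at 11, stop TAA at 32 → 24 nt; ATG at 38, stop TAG at 41 → 6 nt.
Frame 3: GTA TGT GAA TGC TAT TAT TAC CTC TTT TGT AAT ATA TGT — no ATG→stop ORF.
ORFs ≥ 2 codons: frame 2 5–10 (2 codons), frame 2 11–34 (8 codons), frame 2 38–43 (2 codons). Count = 3.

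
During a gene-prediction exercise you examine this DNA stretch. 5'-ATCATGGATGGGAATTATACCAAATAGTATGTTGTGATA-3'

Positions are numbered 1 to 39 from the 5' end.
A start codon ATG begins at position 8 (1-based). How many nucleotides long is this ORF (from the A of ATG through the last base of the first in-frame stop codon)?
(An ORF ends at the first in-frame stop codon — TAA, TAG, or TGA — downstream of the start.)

Codons from position 8: ATG (8–10), GGA (11–13), ATT (14–16), ATA (17–19), CCA (20–22), AAT (23–25), AGT (26–28), ATG (29–31), TTG (32–34), TGA (35–37).
TGA is the first in-frame stop; ORF spans 8–37, 30 nucleotides.

30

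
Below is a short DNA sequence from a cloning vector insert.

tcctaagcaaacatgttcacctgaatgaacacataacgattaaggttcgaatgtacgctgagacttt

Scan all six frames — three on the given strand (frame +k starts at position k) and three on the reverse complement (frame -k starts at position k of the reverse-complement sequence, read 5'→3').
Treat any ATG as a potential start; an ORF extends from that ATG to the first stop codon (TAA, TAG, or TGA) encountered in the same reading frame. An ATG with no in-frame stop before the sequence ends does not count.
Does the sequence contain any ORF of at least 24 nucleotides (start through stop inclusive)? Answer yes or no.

Reverse complement (5'→3'): AAAGTCTCAGCGTACATTCGAACCTTAATCGTTATGTGTTCATTCAGGTGAACATGTTTGCTTAGGA
Frame +1: TCC TAA GCA AAC ATG TTC ACC TGA ATG AAC ACA TAA CGA TTA AGG TTC GAA TGT ACG CTG AGA CTT — ATG at 13, stop TGA at 22 → 12 nt; ATG at 25, stop TAA at 34 → 12 nt.
Frame +2: CCT AAG CAA ACA TGT TCA CCT GAA TGA ACA CAT AAC GAT TAA GGT TCG AAT GTA CGC TGA GAC TTT — no ATG→stop ORF.
Frame +3: CTA AGC AAA CAT GTT CAC CTG AAT GAA CAC ATA ACG ATT AAG GTT CGA ATG TAC GCT GAG ACT — no ATG→stop ORF.
Frame -1: AAA GTC TCA GCG TAC ATT CGA ACC TTA ATC GTT ATG TGT TCA TTC AGG TGA ACA TGT TTG CTT AGG — ATG at 34, stop TGA at 49 → 18 nt.
Frame -2: AAG TCT CAG CGT ACA TTC GAA CCT TAA TCG TTA TGT GTT CAT TCA GGT GAA CAT GTT TGC TTA GGA — no ATG→stop ORF.
Frame -3: AGT CTC AGC GTA CAT TCG AAC CTT AAT CGT TAT GTG TTC ATT CAG GTG AAC ATG TTT GCT TAG — ATG at 54, stop TAG at 63 → 12 nt.
Largest ORF found is 18 nucleotides < 24, so no.

no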